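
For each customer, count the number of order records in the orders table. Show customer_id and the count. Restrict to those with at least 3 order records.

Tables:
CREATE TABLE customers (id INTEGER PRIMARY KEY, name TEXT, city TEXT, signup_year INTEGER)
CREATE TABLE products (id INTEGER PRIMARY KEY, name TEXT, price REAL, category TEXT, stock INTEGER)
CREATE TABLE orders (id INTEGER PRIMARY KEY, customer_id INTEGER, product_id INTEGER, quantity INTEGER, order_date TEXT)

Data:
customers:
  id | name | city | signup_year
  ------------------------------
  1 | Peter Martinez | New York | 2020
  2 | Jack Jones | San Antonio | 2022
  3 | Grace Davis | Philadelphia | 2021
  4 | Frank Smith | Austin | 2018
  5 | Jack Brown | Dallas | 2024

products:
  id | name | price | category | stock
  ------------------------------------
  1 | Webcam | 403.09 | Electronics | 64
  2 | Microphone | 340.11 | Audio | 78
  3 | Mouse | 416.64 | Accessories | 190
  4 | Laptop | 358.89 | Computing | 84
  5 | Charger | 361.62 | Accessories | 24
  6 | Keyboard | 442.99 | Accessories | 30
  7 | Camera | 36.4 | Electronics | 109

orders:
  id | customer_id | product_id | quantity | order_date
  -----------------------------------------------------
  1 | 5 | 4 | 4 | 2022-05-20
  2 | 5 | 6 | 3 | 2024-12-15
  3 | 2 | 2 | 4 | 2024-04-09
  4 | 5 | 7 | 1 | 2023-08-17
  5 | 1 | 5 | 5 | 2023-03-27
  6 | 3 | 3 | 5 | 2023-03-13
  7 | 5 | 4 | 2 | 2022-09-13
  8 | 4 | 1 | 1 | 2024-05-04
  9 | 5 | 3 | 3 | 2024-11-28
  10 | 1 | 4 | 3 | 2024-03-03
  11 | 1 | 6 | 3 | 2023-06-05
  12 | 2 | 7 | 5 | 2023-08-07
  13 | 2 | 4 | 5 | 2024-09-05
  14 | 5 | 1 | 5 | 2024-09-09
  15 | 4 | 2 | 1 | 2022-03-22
SELECT customer_id, COUNT(*) AS order_count FROM orders GROUP BY customer_id HAVING COUNT(*) >= 3

Execution result:
customer_id | order_count
1 | 3
2 | 3
5 | 6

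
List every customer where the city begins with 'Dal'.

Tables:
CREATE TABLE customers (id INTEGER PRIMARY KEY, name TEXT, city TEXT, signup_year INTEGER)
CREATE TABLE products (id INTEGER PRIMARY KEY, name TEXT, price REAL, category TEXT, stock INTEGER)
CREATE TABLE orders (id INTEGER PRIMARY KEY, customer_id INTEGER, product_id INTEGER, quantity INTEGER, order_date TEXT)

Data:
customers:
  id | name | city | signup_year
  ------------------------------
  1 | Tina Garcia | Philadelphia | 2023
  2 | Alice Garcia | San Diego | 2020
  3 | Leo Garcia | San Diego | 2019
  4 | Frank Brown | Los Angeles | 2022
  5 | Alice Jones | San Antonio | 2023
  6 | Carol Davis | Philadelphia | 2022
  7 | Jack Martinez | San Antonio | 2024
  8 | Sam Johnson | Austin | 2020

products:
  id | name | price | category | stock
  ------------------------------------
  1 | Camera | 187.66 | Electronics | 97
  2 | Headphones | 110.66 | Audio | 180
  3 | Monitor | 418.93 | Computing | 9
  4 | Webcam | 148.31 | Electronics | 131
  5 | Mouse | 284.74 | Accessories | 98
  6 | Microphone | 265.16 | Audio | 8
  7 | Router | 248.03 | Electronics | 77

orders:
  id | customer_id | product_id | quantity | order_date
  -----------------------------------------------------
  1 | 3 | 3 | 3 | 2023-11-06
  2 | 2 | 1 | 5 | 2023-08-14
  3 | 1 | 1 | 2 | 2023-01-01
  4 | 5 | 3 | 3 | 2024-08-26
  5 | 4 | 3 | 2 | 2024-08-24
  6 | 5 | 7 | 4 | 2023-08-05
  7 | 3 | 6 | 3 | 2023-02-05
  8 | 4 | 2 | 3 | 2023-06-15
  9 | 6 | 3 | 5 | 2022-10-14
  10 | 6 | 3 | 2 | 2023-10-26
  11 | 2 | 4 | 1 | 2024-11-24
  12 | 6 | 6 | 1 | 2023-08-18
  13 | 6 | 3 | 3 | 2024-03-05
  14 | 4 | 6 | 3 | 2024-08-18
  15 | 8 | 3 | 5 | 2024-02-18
SELECT name, city FROM customers WHERE city LIKE 'Dal%'

Execution result:
(no rows)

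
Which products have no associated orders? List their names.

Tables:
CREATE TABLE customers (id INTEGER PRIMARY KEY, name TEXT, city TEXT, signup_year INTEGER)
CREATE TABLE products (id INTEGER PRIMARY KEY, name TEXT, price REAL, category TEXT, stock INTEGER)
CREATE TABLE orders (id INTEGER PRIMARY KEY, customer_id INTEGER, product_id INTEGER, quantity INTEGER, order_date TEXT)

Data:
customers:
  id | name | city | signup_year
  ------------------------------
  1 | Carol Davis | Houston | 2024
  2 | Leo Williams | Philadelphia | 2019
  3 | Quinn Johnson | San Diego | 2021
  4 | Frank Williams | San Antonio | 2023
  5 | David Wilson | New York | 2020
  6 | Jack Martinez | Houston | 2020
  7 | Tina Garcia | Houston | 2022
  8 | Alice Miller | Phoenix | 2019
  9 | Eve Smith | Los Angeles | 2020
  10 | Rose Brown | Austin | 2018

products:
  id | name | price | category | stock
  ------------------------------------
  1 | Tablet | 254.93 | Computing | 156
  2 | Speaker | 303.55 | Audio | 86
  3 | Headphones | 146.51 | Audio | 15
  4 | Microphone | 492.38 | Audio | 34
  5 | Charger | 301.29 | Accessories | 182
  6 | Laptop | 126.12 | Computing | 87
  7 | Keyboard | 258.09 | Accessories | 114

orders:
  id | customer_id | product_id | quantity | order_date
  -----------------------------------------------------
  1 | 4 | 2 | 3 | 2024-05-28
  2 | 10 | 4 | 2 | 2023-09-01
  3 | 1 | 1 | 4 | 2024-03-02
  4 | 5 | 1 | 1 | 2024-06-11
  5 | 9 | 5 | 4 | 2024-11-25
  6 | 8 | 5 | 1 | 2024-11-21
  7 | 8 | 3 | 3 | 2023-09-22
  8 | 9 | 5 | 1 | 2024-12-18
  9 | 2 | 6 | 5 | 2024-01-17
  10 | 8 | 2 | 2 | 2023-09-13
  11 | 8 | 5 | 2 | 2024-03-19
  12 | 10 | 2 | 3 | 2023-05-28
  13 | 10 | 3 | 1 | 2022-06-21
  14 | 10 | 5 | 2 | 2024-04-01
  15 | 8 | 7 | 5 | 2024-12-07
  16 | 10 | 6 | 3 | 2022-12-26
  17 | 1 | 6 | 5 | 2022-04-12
SELECT p.name FROM products p LEFT JOIN orders c ON c.product_id = p.id WHERE c.id IS NULL

Execution result:
(no rows)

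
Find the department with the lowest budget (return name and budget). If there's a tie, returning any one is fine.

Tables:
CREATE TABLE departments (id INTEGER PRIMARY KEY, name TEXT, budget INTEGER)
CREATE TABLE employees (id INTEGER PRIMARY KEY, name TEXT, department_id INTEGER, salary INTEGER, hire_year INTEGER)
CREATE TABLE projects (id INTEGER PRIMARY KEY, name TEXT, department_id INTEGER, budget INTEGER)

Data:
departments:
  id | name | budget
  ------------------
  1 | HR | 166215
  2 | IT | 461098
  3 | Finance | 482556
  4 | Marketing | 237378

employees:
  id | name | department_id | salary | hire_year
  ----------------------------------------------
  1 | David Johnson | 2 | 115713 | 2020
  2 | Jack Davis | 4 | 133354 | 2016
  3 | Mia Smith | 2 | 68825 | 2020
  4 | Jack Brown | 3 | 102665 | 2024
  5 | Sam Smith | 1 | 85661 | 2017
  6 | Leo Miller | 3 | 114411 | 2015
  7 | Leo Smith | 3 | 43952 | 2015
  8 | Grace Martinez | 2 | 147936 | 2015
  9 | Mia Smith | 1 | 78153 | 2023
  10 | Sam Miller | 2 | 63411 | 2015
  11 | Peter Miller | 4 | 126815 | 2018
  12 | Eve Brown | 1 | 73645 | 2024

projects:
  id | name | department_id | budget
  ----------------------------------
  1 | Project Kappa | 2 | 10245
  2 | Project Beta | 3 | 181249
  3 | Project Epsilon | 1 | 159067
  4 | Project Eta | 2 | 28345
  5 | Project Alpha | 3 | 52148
SELECT name, budget FROM departments ORDER BY budget ASC LIMIT 1

Execution result:
name | budget
HR | 166215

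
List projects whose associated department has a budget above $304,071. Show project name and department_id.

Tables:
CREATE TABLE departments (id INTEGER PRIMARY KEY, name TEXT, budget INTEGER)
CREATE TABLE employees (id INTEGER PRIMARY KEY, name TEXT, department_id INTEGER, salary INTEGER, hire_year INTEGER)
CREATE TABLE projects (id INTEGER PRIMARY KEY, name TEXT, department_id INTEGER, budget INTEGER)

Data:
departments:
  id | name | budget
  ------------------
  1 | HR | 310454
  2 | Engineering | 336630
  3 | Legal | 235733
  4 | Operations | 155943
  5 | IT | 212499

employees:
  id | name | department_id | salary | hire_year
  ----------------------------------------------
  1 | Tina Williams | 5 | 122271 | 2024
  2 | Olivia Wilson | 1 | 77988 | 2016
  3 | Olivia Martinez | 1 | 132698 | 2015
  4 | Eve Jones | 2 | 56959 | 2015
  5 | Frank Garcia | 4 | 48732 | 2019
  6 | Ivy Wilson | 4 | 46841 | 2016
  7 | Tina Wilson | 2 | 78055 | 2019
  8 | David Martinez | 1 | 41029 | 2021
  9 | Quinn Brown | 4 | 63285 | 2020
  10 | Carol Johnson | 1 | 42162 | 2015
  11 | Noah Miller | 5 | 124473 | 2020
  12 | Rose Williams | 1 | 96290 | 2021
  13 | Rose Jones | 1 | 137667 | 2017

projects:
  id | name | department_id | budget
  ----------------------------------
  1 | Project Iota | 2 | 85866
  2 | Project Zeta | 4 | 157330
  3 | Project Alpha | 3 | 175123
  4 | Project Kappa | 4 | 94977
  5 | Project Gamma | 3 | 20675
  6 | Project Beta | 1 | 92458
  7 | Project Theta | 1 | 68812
SELECT name, department_id FROM projects WHERE department_id IN (SELECT id FROM departments WHERE budget > 304071)

Execution result:
name | department_id
Project Iota | 2
Project Beta | 1
Project Theta | 1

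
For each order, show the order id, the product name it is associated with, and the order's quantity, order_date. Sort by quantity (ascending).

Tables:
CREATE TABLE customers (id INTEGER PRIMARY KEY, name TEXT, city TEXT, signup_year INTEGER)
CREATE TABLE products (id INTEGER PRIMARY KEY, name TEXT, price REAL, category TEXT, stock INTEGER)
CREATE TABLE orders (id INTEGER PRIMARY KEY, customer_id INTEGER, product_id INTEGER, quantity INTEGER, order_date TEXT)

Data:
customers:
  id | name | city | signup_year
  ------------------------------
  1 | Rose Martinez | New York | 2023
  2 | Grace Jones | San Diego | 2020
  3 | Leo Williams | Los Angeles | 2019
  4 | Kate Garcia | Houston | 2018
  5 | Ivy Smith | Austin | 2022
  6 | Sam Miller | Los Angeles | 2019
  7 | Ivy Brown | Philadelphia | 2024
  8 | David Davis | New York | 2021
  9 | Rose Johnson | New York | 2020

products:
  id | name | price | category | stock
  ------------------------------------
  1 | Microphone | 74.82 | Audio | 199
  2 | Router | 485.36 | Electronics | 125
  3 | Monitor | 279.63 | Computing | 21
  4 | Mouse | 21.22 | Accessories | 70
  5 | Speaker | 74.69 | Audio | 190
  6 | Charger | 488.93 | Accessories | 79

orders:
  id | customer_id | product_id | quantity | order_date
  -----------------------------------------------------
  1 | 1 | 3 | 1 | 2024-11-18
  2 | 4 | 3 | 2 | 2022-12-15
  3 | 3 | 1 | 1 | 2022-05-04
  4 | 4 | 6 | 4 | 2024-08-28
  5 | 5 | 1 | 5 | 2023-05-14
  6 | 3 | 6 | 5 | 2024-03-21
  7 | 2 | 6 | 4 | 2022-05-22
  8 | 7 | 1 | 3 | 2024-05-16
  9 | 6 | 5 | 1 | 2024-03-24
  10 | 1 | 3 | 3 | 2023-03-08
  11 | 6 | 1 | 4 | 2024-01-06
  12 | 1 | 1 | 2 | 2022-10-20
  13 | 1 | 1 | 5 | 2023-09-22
SELECT c.id, p.name AS product, c.quantity, c.order_date FROM orders c JOIN products p ON c.product_id = p.id ORDER BY c.quantity ASC

Execution result:
id | product | quantity | order_date
1 | Monitor | 1 | 2024-11-18
3 | Microphone | 1 | 2022-05-04
9 | Speaker | 1 | 2024-03-24
2 | Monitor | 2 | 2022-12-15
12 | Microphone | 2 | 2022-10-20
8 | Microphone | 3 | 2024-05-16
10 | Monitor | 3 | 2023-03-08
4 | Charger | 4 | 2024-08-28
7 | Charger | 4 | 2022-05-22
11 | Microphone | 4 | 2024-01-06
5 | Microphone | 5 | 2023-05-14
6 | Charger | 5 | 2024-03-21
13 | Microphone | 5 | 2023-09-22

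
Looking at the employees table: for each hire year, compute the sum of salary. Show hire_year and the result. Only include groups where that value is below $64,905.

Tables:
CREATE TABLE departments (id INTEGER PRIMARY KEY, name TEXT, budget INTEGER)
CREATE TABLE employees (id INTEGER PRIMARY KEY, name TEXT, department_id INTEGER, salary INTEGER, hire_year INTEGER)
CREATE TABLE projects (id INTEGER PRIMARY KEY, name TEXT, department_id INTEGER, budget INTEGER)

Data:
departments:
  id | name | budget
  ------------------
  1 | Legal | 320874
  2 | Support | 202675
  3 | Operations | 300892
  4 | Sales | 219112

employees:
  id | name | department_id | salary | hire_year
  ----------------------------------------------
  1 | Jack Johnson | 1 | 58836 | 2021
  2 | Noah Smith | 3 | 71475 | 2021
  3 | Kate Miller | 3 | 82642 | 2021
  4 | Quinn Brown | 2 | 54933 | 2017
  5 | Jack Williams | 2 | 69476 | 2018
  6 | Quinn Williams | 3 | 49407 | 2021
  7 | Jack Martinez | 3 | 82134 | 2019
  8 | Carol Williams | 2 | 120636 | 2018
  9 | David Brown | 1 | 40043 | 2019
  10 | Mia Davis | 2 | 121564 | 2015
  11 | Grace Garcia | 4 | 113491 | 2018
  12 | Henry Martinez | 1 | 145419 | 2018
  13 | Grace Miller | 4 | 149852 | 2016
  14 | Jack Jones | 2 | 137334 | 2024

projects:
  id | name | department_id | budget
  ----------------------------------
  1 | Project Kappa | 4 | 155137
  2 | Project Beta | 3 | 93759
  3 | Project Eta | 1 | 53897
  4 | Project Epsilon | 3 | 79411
SELECT hire_year, SUM(salary) AS sum_salary FROM employees GROUP BY hire_year HAVING SUM(salary) < 64905

Execution result:
hire_year | sum_salary
2017 | 54933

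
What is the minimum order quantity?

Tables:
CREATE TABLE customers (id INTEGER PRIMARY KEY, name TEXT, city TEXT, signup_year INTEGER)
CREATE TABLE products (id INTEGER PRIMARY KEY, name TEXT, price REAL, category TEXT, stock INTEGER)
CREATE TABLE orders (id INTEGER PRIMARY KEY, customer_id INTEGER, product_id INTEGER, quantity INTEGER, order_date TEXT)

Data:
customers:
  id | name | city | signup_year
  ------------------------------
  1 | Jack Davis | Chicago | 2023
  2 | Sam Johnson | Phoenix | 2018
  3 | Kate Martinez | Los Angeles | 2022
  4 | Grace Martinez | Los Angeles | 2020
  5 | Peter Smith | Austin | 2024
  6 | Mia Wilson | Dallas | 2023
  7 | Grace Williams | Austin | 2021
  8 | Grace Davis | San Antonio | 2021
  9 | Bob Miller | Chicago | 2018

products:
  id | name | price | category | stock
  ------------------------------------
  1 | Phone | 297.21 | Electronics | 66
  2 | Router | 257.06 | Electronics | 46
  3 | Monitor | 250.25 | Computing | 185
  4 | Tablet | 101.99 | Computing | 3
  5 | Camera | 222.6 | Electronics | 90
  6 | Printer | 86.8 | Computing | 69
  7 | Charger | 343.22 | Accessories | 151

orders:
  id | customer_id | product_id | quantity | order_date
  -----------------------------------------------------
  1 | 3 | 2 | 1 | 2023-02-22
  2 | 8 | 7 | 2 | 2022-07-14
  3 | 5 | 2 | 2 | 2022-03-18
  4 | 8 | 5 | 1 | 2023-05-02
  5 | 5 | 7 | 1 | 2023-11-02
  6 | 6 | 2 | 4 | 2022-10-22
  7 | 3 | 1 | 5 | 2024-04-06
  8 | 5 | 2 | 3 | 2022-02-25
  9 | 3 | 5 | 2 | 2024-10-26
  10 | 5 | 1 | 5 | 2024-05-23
SELECT MIN(quantity) FROM orders

Execution result:
1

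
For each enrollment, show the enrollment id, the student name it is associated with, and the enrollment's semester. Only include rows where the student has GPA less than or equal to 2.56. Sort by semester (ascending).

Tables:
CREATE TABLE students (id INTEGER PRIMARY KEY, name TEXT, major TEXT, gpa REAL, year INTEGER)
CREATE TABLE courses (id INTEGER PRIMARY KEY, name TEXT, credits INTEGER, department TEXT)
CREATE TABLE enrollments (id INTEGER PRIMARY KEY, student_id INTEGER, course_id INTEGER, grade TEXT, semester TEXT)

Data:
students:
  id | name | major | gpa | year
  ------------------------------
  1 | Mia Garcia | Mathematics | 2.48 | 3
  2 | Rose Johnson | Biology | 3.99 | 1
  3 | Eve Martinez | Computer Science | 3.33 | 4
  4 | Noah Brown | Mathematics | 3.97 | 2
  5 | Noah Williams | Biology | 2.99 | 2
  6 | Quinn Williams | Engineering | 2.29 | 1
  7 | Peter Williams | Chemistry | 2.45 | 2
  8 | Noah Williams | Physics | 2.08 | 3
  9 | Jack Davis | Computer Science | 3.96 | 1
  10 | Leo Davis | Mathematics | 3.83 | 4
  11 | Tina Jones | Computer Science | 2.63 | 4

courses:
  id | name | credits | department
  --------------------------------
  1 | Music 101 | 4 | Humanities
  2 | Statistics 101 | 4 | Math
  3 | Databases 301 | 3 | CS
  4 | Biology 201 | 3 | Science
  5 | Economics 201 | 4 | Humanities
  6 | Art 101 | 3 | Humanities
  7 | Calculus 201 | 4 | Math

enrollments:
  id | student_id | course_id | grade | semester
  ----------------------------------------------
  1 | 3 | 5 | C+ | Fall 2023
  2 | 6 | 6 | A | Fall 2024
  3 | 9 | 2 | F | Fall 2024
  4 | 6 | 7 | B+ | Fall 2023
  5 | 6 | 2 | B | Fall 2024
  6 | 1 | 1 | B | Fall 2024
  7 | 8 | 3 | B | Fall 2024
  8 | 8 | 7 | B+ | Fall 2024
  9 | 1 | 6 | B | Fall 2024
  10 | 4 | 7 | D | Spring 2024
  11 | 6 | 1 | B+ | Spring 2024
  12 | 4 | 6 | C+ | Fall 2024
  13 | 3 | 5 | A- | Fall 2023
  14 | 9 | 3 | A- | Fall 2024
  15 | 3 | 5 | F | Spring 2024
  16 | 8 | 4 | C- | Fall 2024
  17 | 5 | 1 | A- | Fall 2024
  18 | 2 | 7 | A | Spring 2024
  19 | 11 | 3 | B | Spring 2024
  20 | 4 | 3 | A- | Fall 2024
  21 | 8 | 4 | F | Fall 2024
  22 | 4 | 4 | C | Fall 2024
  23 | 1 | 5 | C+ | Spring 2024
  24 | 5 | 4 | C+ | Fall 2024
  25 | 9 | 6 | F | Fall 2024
SELECT c.id, p.name AS student, c.semester FROM enrollments c JOIN students p ON c.student_id = p.id WHERE p.gpa <= 2.56 ORDER BY c.semester ASC

Execution result:
id | student | semester
4 | Quinn Williams | Fall 2023
2 | Quinn Williams | Fall 2024
5 | Quinn Williams | Fall 2024
6 | Mia Garcia | Fall 2024
7 | Noah Williams | Fall 2024
8 | Noah Williams | Fall 2024
9 | Mia Garcia | Fall 2024
16 | Noah Williams | Fall 2024
21 | Noah Williams | Fall 2024
11 | Quinn Williams | Spring 2024
23 | Mia Garcia | Spring 2024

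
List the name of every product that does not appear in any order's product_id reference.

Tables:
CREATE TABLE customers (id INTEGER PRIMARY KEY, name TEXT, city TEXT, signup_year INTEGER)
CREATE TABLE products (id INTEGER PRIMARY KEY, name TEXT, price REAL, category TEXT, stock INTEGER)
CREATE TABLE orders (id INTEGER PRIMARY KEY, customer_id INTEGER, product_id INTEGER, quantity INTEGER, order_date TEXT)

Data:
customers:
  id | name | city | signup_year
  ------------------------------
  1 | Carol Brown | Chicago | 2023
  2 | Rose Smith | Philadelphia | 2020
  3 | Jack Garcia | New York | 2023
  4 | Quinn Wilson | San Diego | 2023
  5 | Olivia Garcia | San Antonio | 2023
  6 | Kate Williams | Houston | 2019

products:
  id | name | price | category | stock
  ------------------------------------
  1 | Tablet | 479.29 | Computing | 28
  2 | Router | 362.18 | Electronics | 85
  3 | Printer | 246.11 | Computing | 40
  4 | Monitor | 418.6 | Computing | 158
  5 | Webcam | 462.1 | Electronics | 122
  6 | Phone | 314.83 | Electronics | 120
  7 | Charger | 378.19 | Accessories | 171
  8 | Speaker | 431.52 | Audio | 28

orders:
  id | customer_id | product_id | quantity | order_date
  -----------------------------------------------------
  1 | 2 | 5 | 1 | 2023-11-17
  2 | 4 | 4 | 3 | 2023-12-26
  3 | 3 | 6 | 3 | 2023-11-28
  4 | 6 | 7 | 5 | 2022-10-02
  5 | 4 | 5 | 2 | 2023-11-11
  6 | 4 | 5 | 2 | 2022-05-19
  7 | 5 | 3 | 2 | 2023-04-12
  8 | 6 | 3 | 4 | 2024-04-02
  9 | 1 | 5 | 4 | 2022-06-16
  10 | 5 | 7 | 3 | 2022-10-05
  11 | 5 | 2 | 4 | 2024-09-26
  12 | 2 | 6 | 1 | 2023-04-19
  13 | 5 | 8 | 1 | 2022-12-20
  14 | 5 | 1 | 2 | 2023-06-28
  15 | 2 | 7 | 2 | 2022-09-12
SELECT p.name FROM products p LEFT JOIN orders c ON c.product_id = p.id WHERE c.id IS NULL

Execution result:
(no rows)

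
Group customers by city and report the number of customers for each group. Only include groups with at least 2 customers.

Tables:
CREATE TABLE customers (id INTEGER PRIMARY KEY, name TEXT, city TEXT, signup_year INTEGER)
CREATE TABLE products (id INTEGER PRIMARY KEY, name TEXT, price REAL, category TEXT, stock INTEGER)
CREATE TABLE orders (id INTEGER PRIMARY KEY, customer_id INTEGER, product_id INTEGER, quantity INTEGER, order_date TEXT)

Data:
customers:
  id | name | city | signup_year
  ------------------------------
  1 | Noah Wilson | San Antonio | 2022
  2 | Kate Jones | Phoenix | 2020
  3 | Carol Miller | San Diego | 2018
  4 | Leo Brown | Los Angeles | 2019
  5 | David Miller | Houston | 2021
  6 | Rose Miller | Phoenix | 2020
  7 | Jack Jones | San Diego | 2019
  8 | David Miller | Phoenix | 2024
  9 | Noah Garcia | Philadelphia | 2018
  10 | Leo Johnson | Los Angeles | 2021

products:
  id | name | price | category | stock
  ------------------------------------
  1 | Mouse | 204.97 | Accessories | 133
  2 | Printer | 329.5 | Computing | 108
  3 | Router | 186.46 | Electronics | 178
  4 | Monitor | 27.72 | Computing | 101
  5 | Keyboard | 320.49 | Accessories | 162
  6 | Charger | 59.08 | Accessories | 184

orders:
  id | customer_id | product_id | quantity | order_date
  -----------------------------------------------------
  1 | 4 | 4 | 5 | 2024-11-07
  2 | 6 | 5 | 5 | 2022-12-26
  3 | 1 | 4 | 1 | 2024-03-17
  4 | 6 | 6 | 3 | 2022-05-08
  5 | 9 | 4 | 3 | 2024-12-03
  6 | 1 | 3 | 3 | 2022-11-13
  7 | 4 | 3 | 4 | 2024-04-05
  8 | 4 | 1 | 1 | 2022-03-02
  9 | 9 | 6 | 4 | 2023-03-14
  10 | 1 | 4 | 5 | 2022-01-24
SELECT city, COUNT(*) AS n FROM customers GROUP BY city HAVING COUNT(*) >= 2

Execution result:
city | n
Los Angeles | 2
Phoenix | 3
San Diego | 2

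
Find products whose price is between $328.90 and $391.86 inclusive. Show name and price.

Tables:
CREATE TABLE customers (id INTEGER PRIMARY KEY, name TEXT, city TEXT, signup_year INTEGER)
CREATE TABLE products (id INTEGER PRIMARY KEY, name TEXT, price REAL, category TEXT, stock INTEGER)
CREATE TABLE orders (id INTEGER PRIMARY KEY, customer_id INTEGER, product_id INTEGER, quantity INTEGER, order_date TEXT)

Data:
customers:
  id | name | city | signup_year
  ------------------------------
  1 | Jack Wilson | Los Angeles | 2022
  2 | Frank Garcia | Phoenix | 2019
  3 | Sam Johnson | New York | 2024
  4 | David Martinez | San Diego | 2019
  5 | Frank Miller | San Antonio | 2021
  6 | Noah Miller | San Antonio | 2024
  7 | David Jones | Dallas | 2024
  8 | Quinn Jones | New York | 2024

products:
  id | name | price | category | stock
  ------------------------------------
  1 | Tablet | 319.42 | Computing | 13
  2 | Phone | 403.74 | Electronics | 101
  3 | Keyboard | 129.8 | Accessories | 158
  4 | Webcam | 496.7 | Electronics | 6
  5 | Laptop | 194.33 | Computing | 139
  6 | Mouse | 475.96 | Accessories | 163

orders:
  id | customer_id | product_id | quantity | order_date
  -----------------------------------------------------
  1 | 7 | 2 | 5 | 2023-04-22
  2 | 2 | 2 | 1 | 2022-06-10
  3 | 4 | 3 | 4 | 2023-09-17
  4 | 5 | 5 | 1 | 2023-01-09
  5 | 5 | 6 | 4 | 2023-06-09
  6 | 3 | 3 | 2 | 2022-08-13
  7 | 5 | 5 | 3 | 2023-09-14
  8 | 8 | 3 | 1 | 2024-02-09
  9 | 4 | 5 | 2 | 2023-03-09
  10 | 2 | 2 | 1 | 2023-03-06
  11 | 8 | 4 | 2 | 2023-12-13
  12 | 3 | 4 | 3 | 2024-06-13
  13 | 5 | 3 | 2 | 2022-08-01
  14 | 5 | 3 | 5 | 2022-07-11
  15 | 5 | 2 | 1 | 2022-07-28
SELECT name, price FROM products WHERE price BETWEEN 328.9 AND 391.86

Execution result:
(no rows)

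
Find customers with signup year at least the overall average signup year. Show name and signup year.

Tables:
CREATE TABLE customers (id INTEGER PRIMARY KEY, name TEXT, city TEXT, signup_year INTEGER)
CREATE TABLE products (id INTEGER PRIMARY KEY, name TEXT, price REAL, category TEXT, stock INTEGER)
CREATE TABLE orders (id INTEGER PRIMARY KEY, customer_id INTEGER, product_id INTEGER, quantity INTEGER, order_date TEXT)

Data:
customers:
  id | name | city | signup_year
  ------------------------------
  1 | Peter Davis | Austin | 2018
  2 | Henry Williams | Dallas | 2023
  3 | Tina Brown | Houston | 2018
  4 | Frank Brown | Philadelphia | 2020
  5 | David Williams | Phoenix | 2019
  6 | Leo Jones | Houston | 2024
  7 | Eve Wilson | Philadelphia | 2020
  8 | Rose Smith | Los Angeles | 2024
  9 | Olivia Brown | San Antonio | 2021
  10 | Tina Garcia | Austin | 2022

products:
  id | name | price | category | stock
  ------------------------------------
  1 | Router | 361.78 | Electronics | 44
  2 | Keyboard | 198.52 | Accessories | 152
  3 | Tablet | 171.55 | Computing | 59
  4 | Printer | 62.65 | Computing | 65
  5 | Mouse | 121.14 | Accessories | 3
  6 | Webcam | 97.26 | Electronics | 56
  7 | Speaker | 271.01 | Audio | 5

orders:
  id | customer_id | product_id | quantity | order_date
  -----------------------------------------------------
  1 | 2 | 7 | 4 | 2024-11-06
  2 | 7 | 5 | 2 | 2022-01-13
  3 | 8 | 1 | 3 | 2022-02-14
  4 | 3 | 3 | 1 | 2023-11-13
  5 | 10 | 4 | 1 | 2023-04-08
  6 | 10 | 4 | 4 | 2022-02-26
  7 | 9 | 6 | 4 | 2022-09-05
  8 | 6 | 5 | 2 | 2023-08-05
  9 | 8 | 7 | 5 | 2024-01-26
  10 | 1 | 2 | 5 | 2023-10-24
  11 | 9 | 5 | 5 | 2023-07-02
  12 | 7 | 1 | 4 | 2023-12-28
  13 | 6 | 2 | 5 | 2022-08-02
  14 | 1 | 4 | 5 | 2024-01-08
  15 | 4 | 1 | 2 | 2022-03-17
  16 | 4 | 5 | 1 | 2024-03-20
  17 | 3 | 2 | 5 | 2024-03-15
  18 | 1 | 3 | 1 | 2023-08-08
SELECT name, signup_year FROM customers WHERE signup_year >= (SELECT AVG(signup_year) FROM customers)

Execution result:
name | signup_year
Henry Williams | 2023
Leo Jones | 2024
Rose Smith | 2024
Olivia Brown | 2021
Tina Garcia | 2022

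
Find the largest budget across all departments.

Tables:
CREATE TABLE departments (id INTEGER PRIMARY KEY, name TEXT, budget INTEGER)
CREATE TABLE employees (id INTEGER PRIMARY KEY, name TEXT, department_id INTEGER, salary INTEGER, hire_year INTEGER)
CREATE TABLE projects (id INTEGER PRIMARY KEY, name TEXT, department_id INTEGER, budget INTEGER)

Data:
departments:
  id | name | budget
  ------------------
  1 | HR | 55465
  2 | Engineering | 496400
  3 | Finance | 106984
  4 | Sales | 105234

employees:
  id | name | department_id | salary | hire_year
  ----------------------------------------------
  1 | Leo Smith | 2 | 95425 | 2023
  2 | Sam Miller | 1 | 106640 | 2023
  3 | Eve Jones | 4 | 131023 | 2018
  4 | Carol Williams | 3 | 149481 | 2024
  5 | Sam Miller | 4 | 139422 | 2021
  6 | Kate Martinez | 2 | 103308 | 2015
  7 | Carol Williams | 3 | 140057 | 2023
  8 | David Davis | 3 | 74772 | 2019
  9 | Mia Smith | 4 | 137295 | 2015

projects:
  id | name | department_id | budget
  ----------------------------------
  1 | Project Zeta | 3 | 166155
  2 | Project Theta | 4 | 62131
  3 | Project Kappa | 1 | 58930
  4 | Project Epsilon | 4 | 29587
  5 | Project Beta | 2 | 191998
SELECT MAX(budget) FROM departments

Execution result:
496400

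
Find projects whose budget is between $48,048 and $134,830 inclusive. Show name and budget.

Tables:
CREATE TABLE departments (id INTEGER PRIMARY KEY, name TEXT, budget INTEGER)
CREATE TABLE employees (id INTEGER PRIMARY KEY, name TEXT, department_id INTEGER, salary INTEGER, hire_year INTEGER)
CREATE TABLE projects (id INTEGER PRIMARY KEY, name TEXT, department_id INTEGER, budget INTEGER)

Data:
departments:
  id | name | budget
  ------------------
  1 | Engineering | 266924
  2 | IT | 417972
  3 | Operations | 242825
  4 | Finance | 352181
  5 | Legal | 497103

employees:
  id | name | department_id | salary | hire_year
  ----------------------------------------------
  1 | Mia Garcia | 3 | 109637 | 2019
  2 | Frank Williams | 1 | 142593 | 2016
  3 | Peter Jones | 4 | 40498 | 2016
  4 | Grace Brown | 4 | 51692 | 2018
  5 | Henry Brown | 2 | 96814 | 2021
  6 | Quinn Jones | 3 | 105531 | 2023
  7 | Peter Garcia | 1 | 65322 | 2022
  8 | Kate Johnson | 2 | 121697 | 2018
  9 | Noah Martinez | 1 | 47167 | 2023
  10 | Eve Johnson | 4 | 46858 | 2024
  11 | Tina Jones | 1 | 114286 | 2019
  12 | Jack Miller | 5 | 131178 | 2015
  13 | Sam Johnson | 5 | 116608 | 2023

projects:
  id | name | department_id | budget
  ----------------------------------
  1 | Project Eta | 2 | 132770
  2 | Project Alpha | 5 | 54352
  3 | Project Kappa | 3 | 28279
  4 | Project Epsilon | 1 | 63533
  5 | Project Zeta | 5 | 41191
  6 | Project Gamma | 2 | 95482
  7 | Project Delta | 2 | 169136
SELECT name, budget FROM projects WHERE budget BETWEEN 48048 AND 134830

Execution result:
name | budget
Project Eta | 132770
Project Alpha | 54352
Project Epsilon | 63533
Project Gamma | 95482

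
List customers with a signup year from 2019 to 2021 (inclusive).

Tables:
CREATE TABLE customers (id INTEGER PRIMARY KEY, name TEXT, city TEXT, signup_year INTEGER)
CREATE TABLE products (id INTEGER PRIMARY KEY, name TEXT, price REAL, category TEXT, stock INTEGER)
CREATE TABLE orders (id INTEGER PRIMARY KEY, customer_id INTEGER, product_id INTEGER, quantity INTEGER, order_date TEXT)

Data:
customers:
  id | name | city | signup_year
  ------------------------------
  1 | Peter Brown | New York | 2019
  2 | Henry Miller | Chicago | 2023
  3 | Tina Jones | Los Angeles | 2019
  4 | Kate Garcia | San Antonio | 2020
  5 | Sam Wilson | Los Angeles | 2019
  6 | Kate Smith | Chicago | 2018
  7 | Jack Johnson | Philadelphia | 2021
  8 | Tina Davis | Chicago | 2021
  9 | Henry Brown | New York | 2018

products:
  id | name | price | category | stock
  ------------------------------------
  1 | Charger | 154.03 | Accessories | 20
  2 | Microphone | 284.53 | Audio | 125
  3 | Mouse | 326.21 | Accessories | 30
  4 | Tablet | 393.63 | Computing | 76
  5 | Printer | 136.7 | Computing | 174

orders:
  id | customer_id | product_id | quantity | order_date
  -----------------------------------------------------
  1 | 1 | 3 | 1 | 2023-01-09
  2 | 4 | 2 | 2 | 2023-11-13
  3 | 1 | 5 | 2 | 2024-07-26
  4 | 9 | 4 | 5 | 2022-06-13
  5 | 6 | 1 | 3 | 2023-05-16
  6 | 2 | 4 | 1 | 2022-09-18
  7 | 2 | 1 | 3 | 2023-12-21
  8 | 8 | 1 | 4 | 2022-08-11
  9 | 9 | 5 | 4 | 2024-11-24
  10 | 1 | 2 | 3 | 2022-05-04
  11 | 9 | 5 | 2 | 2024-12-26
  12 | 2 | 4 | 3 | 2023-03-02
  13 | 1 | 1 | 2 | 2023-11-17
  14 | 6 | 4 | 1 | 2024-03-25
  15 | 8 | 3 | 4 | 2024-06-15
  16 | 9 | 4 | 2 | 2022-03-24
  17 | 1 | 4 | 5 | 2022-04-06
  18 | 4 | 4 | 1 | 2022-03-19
SELECT name, signup_year FROM customers WHERE signup_year BETWEEN 2019 AND 2021

Execution result:
name | signup_year
Peter Brown | 2019
Tina Jones | 2019
Kate Garcia | 2020
Sam Wilson | 2019
Jack Johnson | 2021
Tina Davis | 2021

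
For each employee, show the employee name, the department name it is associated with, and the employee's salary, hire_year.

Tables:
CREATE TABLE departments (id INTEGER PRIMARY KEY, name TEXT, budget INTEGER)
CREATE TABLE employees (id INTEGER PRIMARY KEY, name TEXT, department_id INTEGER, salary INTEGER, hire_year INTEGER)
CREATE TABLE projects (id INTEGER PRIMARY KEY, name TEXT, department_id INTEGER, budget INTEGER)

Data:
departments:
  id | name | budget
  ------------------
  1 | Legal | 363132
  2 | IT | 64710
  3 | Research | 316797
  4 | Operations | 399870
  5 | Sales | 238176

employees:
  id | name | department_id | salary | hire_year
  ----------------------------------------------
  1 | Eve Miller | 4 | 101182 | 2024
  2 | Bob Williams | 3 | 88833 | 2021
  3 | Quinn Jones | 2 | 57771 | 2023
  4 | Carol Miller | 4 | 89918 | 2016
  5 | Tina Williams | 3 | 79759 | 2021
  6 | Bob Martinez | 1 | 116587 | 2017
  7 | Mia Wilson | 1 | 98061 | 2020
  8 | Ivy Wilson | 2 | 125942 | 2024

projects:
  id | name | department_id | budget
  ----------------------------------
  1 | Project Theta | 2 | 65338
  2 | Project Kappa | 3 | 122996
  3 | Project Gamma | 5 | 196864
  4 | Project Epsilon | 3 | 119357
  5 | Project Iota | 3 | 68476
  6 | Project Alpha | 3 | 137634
SELECT c.name, p.name AS department, c.salary, c.hire_year FROM employees c JOIN departments p ON c.department_id = p.id

Execution result:
name | department | salary | hire_year
Eve Miller | Operations | 101182 | 2024
Bob Williams | Research | 88833 | 2021
Quinn Jones | IT | 57771 | 2023
Carol Miller | Operations | 89918 | 2016
Tina Williams | Research | 79759 | 2021
Bob Martinez | Legal | 116587 | 2017
Mia Wilson | Legal | 98061 | 2020
Ivy Wilson | IT | 125942 | 2024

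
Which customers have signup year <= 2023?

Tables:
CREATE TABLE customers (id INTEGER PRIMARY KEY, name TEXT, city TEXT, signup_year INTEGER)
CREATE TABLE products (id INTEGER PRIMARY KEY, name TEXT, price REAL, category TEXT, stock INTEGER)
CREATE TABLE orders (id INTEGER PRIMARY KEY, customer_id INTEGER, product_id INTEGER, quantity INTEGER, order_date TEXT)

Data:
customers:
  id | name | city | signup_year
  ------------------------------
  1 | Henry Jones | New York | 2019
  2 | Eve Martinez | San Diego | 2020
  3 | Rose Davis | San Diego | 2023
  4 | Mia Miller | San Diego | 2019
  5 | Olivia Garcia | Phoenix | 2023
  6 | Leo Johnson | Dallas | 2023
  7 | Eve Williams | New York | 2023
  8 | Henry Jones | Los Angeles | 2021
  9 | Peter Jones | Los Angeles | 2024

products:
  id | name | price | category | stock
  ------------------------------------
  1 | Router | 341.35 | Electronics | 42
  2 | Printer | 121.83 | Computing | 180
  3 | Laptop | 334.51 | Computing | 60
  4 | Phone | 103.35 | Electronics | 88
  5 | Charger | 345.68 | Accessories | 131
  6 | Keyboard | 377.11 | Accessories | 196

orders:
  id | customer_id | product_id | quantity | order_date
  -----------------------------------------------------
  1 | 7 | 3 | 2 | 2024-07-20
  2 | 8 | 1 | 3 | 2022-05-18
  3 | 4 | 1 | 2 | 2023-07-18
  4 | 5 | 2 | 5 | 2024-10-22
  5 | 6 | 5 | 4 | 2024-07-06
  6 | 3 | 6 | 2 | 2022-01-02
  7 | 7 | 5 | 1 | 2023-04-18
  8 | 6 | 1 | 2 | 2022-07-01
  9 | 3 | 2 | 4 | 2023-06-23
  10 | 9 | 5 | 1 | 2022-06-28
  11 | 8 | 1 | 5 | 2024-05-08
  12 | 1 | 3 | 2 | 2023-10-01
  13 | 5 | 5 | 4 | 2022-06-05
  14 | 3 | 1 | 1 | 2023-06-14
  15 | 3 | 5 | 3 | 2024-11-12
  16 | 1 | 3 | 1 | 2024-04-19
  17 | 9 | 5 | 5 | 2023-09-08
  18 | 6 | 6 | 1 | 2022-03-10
SELECT name, signup_year FROM customers WHERE signup_year <= 2023

Execution result:
name | signup_year
Henry Jones | 2019
Eve Martinez | 2020
Rose Davis | 2023
Mia Miller | 2019
Olivia Garcia | 2023
Leo Johnson | 2023
Eve Williams | 2023
Henry Jones | 2021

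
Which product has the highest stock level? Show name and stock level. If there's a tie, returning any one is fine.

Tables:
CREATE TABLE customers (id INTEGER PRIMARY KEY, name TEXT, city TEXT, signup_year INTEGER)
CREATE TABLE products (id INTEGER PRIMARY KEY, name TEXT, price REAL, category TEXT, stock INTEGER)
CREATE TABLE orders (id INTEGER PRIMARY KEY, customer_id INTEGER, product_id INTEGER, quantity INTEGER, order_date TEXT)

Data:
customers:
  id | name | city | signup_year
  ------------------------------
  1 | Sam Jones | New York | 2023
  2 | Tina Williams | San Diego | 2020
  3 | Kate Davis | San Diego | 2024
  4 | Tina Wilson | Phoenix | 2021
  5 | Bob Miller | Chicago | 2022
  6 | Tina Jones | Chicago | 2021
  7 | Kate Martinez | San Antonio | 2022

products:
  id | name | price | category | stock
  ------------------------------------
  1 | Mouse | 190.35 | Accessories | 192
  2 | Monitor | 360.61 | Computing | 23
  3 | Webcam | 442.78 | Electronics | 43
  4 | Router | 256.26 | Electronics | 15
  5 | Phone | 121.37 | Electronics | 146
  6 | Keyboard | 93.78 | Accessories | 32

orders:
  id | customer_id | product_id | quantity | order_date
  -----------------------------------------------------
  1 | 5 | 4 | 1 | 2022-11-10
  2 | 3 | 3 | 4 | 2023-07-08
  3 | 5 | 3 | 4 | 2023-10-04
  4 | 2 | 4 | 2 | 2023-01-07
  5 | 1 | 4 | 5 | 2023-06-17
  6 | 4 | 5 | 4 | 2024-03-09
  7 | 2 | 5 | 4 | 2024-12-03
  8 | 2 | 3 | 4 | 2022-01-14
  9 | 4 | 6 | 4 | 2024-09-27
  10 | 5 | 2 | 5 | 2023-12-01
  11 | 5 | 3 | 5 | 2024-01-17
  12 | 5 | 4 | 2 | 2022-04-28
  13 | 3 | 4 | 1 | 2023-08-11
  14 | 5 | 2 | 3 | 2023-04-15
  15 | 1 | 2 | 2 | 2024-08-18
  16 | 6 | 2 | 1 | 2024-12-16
SELECT name, stock FROM products ORDER BY stock DESC LIMIT 1

Execution result:
name | stock
Mouse | 192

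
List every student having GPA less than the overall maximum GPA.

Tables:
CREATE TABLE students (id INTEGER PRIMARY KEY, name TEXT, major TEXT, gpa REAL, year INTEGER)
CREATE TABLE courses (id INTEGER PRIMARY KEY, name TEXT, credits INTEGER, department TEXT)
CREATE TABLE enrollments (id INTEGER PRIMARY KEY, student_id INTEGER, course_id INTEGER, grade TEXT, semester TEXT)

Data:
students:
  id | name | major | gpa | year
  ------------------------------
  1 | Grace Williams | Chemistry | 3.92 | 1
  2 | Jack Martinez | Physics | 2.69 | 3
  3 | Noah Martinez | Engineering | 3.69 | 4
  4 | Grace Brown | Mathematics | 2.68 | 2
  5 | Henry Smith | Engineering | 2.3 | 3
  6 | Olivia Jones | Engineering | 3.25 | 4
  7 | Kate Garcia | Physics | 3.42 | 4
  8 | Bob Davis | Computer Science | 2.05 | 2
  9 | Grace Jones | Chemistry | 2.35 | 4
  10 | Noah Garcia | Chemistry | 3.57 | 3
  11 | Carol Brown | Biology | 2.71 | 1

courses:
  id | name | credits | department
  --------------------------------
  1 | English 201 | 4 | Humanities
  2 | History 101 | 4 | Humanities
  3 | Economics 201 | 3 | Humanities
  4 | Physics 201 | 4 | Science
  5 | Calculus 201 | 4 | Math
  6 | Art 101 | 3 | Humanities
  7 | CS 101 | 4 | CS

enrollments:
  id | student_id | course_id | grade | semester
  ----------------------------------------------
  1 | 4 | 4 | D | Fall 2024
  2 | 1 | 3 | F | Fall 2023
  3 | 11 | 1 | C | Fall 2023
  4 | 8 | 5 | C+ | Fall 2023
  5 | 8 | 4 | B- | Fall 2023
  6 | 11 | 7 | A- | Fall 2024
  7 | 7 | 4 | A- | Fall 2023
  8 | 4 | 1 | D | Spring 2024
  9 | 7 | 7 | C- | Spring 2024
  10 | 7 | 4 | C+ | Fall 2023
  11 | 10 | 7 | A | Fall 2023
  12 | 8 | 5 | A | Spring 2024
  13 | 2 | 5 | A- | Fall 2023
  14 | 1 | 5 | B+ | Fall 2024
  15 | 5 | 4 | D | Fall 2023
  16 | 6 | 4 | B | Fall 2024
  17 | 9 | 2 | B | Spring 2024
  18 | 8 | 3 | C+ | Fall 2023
SELECT name, gpa FROM students WHERE gpa < (SELECT MAX(gpa) FROM students)

Execution result:
name | gpa
Jack Martinez | 2.69
Noah Martinez | 3.69
Grace Brown | 2.68
Henry Smith | 2.30
Olivia Jones | 3.25
Kate Garcia | 3.42
Bob Davis | 2.05
Grace Jones | 2.35
Noah Garcia | 3.57
Carol Brown | 2.71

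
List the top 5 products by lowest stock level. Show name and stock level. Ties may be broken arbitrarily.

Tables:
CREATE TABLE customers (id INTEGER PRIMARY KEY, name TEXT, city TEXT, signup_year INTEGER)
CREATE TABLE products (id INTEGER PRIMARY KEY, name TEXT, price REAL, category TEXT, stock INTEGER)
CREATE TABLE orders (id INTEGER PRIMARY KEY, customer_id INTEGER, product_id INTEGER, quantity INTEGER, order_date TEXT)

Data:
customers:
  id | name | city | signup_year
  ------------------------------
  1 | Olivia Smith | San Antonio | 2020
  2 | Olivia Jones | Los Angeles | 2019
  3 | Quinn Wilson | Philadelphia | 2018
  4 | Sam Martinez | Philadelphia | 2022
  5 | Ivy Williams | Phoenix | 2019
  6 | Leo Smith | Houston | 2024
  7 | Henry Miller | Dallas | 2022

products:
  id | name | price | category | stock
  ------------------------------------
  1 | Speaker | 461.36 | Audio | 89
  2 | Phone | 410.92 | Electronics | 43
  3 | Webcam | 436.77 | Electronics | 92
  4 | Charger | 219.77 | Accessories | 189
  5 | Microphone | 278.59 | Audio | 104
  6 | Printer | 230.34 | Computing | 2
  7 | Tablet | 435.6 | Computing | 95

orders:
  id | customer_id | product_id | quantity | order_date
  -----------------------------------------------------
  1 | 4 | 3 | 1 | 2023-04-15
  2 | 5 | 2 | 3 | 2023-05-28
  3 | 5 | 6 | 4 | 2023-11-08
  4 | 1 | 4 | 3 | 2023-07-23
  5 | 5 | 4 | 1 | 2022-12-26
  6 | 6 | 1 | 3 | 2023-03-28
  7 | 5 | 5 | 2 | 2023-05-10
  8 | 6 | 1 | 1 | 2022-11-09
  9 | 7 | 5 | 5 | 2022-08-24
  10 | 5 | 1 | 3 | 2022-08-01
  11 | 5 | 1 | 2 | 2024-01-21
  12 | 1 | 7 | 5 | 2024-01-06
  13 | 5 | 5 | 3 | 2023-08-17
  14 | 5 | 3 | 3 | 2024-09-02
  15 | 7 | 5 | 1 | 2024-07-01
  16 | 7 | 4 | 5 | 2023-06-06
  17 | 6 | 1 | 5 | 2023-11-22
SELECT name, stock FROM products ORDER BY stock ASC LIMIT 5

Execution result:
name | stock
Printer | 2
Phone | 43
Speaker | 89
Webcam | 92
Tablet | 95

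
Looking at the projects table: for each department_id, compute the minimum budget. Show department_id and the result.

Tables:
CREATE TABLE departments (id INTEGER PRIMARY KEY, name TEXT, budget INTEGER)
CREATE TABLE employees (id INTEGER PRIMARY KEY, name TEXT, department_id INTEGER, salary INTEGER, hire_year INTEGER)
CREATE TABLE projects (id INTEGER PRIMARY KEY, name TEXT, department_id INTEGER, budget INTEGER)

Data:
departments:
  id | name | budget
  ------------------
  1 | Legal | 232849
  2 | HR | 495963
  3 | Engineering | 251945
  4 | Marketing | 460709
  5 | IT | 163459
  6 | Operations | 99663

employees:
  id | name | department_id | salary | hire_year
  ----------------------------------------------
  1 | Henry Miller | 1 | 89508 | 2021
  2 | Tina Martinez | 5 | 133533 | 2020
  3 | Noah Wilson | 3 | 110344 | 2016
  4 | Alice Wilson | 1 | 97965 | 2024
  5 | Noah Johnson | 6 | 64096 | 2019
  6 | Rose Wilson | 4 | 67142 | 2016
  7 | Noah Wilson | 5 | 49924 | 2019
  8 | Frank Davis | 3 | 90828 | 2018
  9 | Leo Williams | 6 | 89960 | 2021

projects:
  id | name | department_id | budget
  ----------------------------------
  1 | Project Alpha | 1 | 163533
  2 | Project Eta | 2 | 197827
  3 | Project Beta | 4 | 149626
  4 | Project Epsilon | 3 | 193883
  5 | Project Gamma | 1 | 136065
SELECT department_id, MIN(budget) AS min_budget FROM projects GROUP BY department_id

Execution result:
department_id | min_budget
1 | 136065
2 | 197827
3 | 193883
4 | 149626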